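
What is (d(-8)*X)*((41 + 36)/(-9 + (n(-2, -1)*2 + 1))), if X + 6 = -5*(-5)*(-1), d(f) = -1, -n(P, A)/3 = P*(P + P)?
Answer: -341/8 ≈ -42.625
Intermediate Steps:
n(P, A) = -6*P² (n(P, A) = -3*P*(P + P) = -3*P*2*P = -6*P²)
X = -31 (X = -6 - 5*(-5)*(-1) = -6 + 25*(-1) = -6 - 25 = -31)
(d(-8)*X)*((41 + 36)/(-9 + (n(-2, -1)*2 + 1))) = (-1*(-31))*((41 + 36)/(-9 + (-6*(-2)²*2 + 1))) = 31*(77/(-9 + (-6*4*2 + 1))) = 31*(77/(-9 + (-24*2 + 1))) = 31*(77/(-9 + (-48 + 1))) = 31*(77/(-9 - 47)) = 31*(77/(-56)) = 31*(77*(-1/56)) = 31*(-11/8) = -341/8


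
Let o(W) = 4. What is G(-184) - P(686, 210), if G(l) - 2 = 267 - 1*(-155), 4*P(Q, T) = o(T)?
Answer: 423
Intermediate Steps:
P(Q, T) = 1 (P(Q, T) = (1/4)*4 = 1)
G(l) = 424 (G(l) = 2 + (267 - 1*(-155)) = 2 + (267 + 155) = 2 + 422 = 424)
G(-184) - P(686, 210) = 424 - 1*1 = 424 - 1 = 423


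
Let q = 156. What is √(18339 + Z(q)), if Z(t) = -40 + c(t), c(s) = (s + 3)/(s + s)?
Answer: 3*√5497986/52 ≈ 135.28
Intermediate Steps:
c(s) = (3 + s)/(2*s) (c(s) = (3 + s)/((2*s)) = (3 + s)*(1/(2*s)) = (3 + s)/(2*s))
Z(t) = -40 + (3 + t)/(2*t)
√(18339 + Z(q)) = √(18339 + (½)*(3 - 79*156)/156) = √(18339 + (½)*(1/156)*(3 - 12324)) = √(18339 + (½)*(1/156)*(-12321)) = √(18339 - 4107/104) = √(1903149/104) = 3*√5497986/52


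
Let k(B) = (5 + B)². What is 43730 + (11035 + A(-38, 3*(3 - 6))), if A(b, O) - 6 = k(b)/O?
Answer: 54650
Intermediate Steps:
A(b, O) = 6 + (5 + b)²/O
43730 + (11035 + A(-38, 3*(3 - 6))) = 43730 + (11035 + (6 + (5 - 38)²/((3*(3 - 6))))) = 43730 + (11035 + (6 + (-33)²/(3*(-3)))) = 43730 + (11035 + (6 + 1089/(-9))) = 43730 + (11035 + (6 - ⅑*1089)) = 43730 + (11035 + (6 - 121)) = 43730 + (11035 - 115) = 43730 + 10920 = 54650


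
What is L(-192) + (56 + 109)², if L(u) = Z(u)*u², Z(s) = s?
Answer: -7050663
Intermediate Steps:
L(u) = u³ (L(u) = u*u² = u³)
L(-192) + (56 + 109)² = (-192)³ + (56 + 109)² = -7077888 + 165² = -7077888 + 27225 = -7050663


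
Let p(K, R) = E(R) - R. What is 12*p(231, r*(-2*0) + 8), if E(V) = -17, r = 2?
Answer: -300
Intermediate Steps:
p(K, R) = -17 - R
12*p(231, r*(-2*0) + 8) = 12*(-17 - (2*(-2*0) + 8)) = 12*(-17 - (2*0 + 8)) = 12*(-17 - (0 + 8)) = 12*(-17 - 1*8) = 12*(-17 - 8) = 12*(-25) = -300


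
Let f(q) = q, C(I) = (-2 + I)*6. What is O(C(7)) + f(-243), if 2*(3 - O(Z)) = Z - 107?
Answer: -403/2 ≈ -201.50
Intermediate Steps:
C(I) = -12 + 6*I
O(Z) = 113/2 - Z/2 (O(Z) = 3 - (Z - 107)/2 = 3 - (-107 + Z)/2 = 3 + (107/2 - Z/2) = 113/2 - Z/2)
O(C(7)) + f(-243) = (113/2 - (-12 + 6*7)/2) - 243 = (113/2 - (-12 + 42)/2) - 243 = (113/2 - ½*30) - 243 = (113/2 - 15) - 243 = 83/2 - 243 = -403/2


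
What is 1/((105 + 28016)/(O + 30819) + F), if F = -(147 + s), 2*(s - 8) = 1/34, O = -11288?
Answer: -1328108/203964043 ≈ -0.0065115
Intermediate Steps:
s = 545/68 (s = 8 + (1/2)/34 = 8 + (1/2)*(1/34) = 8 + 1/68 = 545/68 ≈ 8.0147)
F = -10541/68 (F = -(147 + 545/68) = -1*10541/68 = -10541/68 ≈ -155.01)
1/((105 + 28016)/(O + 30819) + F) = 1/((105 + 28016)/(-11288 + 30819) - 10541/68) = 1/(28121/19531 - 10541/68) = 1/(-203964043/1328108) = -1328108/203964043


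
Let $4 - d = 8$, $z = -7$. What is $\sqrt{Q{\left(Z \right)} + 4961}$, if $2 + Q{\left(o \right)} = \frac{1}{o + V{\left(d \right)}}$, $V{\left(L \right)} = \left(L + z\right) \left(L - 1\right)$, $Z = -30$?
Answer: $\frac{2 \sqrt{30994}}{5} \approx 70.42$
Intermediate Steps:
$d = -4$ ($d = 4 - 8 = -4$)
$V{\left(L \right)} = \left(-1 + L\right) \left(-7 + L\right)$ ($V{\left(L \right)} = \left(L - 7\right) \left(L - 1\right) = \left(-7 + L\right) \left(-1 + L\right) = \left(-1 + L\right) \left(-7 + L\right)$)
$Q{\left(o \right)} = -2 + \frac{1}{55 + o}$ ($Q{\left(o \right)} = -2 + \frac{1}{o + \left(7 + \left(-4\right)^{2} - -32\right)} = -2 + \frac{1}{o + \left(7 + 16 + 32\right)} = -2 + \frac{1}{o + 55} = -2 + \frac{1}{55 + o}$)
$\sqrt{Q{\left(Z \right)} + 4961} = \sqrt{\frac{-109 - -60}{55 - 30} + 4961} = \sqrt{\frac{-109 + 60}{25} + 4961} = \sqrt{\frac{1}{25} \left(-49\right) + 4961} = \sqrt{- \frac{49}{25} + 4961} = \sqrt{\frac{123976}{25}} = \frac{2 \sqrt{30994}}{5}$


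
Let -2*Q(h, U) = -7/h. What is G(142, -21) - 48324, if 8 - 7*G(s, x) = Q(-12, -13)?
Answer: -8118233/168 ≈ -48323.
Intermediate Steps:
Q(h, U) = 7/(2*h) (Q(h, U) = -(-7)/(2*h) = 7/(2*h))
G(s, x) = 199/168 (G(s, x) = 8/7 - 1/(2*(-12)) = 8/7 - (-1)/(2*12) = 8/7 - ⅐*(-7/24) = 8/7 + 1/24 = 199/168)
G(142, -21) - 48324 = 199/168 - 48324 = -8118233/168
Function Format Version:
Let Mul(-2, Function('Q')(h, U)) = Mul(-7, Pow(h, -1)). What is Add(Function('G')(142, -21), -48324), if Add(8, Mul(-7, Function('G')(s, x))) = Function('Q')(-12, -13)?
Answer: Rational(-8118233, 168) ≈ -48323.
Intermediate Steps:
Function('Q')(h, U) = Mul(Rational(7, 2), Pow(h, -1)) (Function('Q')(h, U) = Mul(Rational(-1, 2), Mul(-7, Pow(h, -1))) = Mul(Rational(7, 2), Pow(h, -1)))
Function('G')(s, x) = Rational(199, 168) (Function('G')(s, x) = Add(Rational(8, 7), Mul(Rational(-1, 7), Mul(Rational(7, 2), Pow(-12, -1)))) = Add(Rational(8, 7), Mul(Rational(-1, 7), Mul(Rational(7, 2), Rational(-1, 12)))) = Add(Rational(8, 7), Mul(Rational(-1, 7), Rational(-7, 24))) = Add(Rational(8, 7), Rational(1, 24)) = Rational(199, 168))
Add(Function('G')(142, -21), -48324) = Add(Rational(199, 168), -48324) = Rational(-8118233, 168)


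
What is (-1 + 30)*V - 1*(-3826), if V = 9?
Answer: 4087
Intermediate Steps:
(-1 + 30)*V - 1*(-3826) = (-1 + 30)*9 - 1*(-3826) = 29*9 + 3826 = 261 + 3826 = 4087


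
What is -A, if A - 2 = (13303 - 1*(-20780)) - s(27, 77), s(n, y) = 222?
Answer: -33863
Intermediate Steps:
A = 33863 (A = 2 + ((13303 - 1*(-20780)) - 1*222) = 2 + ((13303 + 20780) - 222) = 2 + (34083 - 222) = 2 + 33861 = 33863)
-A = -1*33863 = -33863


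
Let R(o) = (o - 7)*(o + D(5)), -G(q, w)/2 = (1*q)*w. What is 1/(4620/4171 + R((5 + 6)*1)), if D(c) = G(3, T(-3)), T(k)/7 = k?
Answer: 4171/2290328 ≈ 0.0018211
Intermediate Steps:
T(k) = 7*k
G(q, w) = -2*q*w (G(q, w) = -2*1*q*w = -2*q*w)
D(c) = 126 (D(c) = -2*3*7*(-3) = -2*3*(-21) = 126)
R(o) = (-7 + o)*(126 + o) (R(o) = (o - 7)*(o + 126) = (-7 + o)*(126 + o))
1/(4620/4171 + R((5 + 6)*1)) = 1/(4620/4171 + (-882 + ((5 + 6)*1)**2 + 119*((5 + 6)*1))) = 1/(4620*(1/4171) + (-882 + (11*1)**2 + 119*(11*1))) = 1/(4620/4171 + (-882 + 11**2 + 119*11)) = 1/(4620/4171 + (-882 + 121 + 1309)) = 1/(4620/4171 + 548) = 1/(2290328/4171) = 4171/2290328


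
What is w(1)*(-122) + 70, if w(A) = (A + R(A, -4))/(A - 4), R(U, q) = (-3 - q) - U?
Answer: 332/3 ≈ 110.67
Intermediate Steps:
R(U, q) = -3 - U - q
w(A) = 1/(-4 + A) (w(A) = (A + (-3 - A - 1*(-4)))/(A - 4) = (A + (-3 - A + 4))/(-4 + A) = (A + (1 - A))/(-4 + A) = 1/(-4 + A))
w(1)*(-122) + 70 = -122/(-4 + 1) + 70 = -122/(-3) + 70 = -1/3*(-122) + 70 = 122/3 + 70 = 332/3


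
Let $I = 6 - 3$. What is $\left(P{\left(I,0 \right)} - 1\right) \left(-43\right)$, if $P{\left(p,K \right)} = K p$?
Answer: $43$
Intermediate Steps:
$I = 3$ ($I = 6 - 3 = 3$)
$\left(P{\left(I,0 \right)} - 1\right) \left(-43\right) = \left(0 \cdot 3 - 1\right) \left(-43\right) = \left(0 - 1\right) \left(-43\right) = \left(-1\right) \left(-43\right) = 43$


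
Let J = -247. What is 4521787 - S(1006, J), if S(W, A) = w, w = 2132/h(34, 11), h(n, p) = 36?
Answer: 40695550/9 ≈ 4.5217e+6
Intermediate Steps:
w = 533/9 (w = 2132/36 = 2132*(1/36) = 533/9 ≈ 59.222)
S(W, A) = 533/9
4521787 - S(1006, J) = 4521787 - 1*533/9 = 4521787 - 533/9 = 40695550/9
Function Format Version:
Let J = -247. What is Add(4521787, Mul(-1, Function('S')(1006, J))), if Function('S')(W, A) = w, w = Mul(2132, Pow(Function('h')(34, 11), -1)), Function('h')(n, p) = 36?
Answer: Rational(40695550, 9) ≈ 4.5217e+6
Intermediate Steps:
w = Rational(533, 9) (w = Mul(2132, Pow(36, -1)) = Mul(2132, Rational(1, 36)) = Rational(533, 9) ≈ 59.222)
Function('S')(W, A) = Rational(533, 9)
Add(4521787, Mul(-1, Function('S')(1006, J))) = Add(4521787, Mul(-1, Rational(533, 9))) = Add(4521787, Rational(-533, 9)) = Rational(40695550, 9)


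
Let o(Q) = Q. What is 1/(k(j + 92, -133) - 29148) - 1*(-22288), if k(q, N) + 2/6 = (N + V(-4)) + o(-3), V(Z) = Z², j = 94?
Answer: 1956997837/87805 ≈ 22288.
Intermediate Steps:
k(q, N) = 38/3 + N (k(q, N) = -⅓ + ((N + (-4)²) - 3) = -⅓ + ((N + 16) - 3) = -⅓ + ((16 + N) - 3) = -⅓ + (13 + N) = 38/3 + N)
1/(k(j + 92, -133) - 29148) - 1*(-22288) = 1/((38/3 - 133) - 29148) - 1*(-22288) = 1/(-361/3 - 29148) + 22288 = 1/(-87805/3) + 22288 = -3/87805 + 22288 = 1956997837/87805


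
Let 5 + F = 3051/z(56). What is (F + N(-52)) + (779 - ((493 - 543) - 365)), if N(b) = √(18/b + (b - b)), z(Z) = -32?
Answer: 34997/32 + 3*I*√26/26 ≈ 1093.7 + 0.58835*I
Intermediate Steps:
F = -3211/32 (F = -5 + 3051/(-32) = -5 + 3051*(-1/32) = -5 - 3051/32 = -3211/32 ≈ -100.34)
N(b) = 3*√2*√(1/b) (N(b) = √(18/b + 0) = √(18/b) = 3*√2*√(1/b))
(F + N(-52)) + (779 - ((493 - 543) - 365)) = (-3211/32 + 3*√2*√(1/(-52))) + (779 - ((493 - 543) - 365)) = (-3211/32 + 3*√2*√(-1/52)) + (779 - (-50 - 365)) = (-3211/32 + 3*√2*(I*√13/26)) + (779 - 1*(-415)) = (-3211/32 + 3*I*√26/26) + (779 + 415) = (-3211/32 + 3*I*√26/26) + 1194 = 34997/32 + 3*I*√26/26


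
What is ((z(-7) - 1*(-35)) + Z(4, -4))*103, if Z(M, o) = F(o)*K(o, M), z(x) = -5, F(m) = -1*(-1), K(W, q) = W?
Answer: 2678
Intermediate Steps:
F(m) = 1
Z(M, o) = o (Z(M, o) = 1*o = o)
((z(-7) - 1*(-35)) + Z(4, -4))*103 = ((-5 - 1*(-35)) - 4)*103 = ((-5 + 35) - 4)*103 = (30 - 4)*103 = 26*103 = 2678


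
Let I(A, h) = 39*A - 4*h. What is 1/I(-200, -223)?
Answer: -1/6908 ≈ -0.00014476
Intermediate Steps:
I(A, h) = -4*h + 39*A
1/I(-200, -223) = 1/(-4*(-223) + 39*(-200)) = 1/(892 - 7800) = 1/(-6908) = -1/6908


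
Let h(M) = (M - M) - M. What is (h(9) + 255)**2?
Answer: 60516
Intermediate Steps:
h(M) = -M (h(M) = 0 - M = -M)
(h(9) + 255)**2 = (-1*9 + 255)**2 = (-9 + 255)**2 = 246**2 = 60516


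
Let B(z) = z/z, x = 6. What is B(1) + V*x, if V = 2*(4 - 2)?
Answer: 25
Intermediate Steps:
V = 4 (V = 2*2 = 4)
B(z) = 1
B(1) + V*x = 1 + 4*6 = 1 + 24 = 25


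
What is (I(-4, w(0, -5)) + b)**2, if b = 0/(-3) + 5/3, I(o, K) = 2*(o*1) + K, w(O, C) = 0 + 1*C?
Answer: 1156/9 ≈ 128.44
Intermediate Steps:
w(O, C) = C (w(O, C) = 0 + C = C)
I(o, K) = K + 2*o (I(o, K) = 2*o + K = K + 2*o)
b = 5/3 (b = 0*(-1/3) + 5*(1/3) = 0 + 5/3 = 5/3 ≈ 1.6667)
(I(-4, w(0, -5)) + b)**2 = ((-5 + 2*(-4)) + 5/3)**2 = ((-5 - 8) + 5/3)**2 = (-13 + 5/3)**2 = (-34/3)**2 = 1156/9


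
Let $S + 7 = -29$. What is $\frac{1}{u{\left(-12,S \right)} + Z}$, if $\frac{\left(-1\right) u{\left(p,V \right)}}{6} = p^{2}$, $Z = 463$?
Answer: $- \frac{1}{401} \approx -0.0024938$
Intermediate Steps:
$S = -36$ ($S = -7 - 29 = -36$)
$u{\left(p,V \right)} = - 6 p^{2}$
$\frac{1}{u{\left(-12,S \right)} + Z} = \frac{1}{- 6 \left(-12\right)^{2} + 463} = \frac{1}{\left(-6\right) 144 + 463} = \frac{1}{-864 + 463} = \frac{1}{-401} = - \frac{1}{401}$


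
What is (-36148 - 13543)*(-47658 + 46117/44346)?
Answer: 105016738324741/44346 ≈ 2.3681e+9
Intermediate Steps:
(-36148 - 13543)*(-47658 + 46117/44346) = -49691*(-47658 + 46117*(1/44346)) = -49691*(-47658 + 46117/44346) = -49691*(-2113395551/44346) = 105016738324741/44346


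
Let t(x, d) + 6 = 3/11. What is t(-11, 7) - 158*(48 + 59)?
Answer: -186029/11 ≈ -16912.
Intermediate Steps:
t(x, d) = -63/11 (t(x, d) = -6 + 3/11 = -63/11)
t(-11, 7) - 158*(48 + 59) = -63/11 - 158*(48 + 59) = -63/11 - 158*107 = -63/11 - 16906 = -186029/11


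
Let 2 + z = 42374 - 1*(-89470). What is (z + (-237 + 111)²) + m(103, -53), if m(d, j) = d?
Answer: 147821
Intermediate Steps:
z = 131842 (z = -2 + (42374 - 1*(-89470)) = -2 + (42374 + 89470) = -2 + 131844 = 131842)
(z + (-237 + 111)²) + m(103, -53) = (131842 + (-237 + 111)²) + 103 = (131842 + (-126)²) + 103 = (131842 + 15876) + 103 = 147718 + 103 = 147821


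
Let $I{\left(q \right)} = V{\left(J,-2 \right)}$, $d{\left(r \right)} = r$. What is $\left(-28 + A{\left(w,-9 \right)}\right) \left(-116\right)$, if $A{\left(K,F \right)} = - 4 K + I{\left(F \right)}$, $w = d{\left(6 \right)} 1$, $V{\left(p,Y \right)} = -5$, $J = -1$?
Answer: $6612$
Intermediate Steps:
$I{\left(q \right)} = -5$
$w = 6$ ($w = 6 \cdot 1 = 6$)
$A{\left(K,F \right)} = -5 - 4 K$ ($A{\left(K,F \right)} = - 4 K - 5 = -5 - 4 K$)
$\left(-28 + A{\left(w,-9 \right)}\right) \left(-116\right) = \left(-28 - 29\right) \left(-116\right) = \left(-57\right) \left(-116\right) = 6612$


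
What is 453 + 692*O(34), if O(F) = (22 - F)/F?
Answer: 3549/17 ≈ 208.76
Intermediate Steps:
O(F) = (22 - F)/F
453 + 692*O(34) = 453 + 692*((22 - 1*34)/34) = 453 + 692*((22 - 34)/34) = 453 + 692*((1/34)*(-12)) = 453 + 692*(-6/17) = 453 - 4152/17 = 3549/17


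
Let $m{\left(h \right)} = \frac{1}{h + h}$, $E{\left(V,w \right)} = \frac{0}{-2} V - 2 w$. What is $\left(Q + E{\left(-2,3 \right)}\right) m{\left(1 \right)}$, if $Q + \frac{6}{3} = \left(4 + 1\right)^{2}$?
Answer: $\frac{17}{2} \approx 8.5$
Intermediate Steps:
$E{\left(V,w \right)} = - 2 w$ ($E{\left(V,w \right)} = 0 \left(- \frac{1}{2}\right) V - 2 w = 0 V - 2 w = 0 - 2 w = - 2 w$)
$Q = 23$ ($Q = -2 + \left(4 + 1\right)^{2} = -2 + 5^{2} = -2 + 25 = 23$)
$m{\left(h \right)} = \frac{1}{2 h}$
$\left(Q + E{\left(-2,3 \right)}\right) m{\left(1 \right)} = \left(23 - 6\right) \frac{1}{2 \cdot 1} = \left(23 - 6\right) \frac{1}{2} \cdot 1 = 17 \cdot \frac{1}{2} = \frac{17}{2}$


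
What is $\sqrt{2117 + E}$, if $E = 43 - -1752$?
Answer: $2 \sqrt{978} \approx 62.546$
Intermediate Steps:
$E = 1795$ ($E = 43 + 1752 = 1795$)
$\sqrt{2117 + E} = \sqrt{2117 + 1795} = \sqrt{3912} = 2 \sqrt{978}$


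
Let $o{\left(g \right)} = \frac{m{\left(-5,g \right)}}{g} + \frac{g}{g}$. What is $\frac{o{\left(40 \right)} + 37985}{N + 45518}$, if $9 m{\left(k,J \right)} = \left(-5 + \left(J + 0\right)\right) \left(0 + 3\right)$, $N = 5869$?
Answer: $\frac{911671}{1233288} \approx 0.73922$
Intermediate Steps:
$m{\left(k,J \right)} = - \frac{5}{3} + \frac{J}{3}$ ($m{\left(k,J \right)} = \frac{\left(-5 + \left(J + 0\right)\right) \left(0 + 3\right)}{9} = \frac{\left(-5 + J\right) 3}{9} = \frac{-15 + 3 J}{9} = - \frac{5}{3} + \frac{J}{3}$)
$o{\left(g \right)} = 1 + \frac{- \frac{5}{3} + \frac{g}{3}}{g}$ ($o{\left(g \right)} = \frac{- \frac{5}{3} + \frac{g}{3}}{g} + \frac{g}{g} = \frac{- \frac{5}{3} + \frac{g}{3}}{g} + 1 = 1 + \frac{- \frac{5}{3} + \frac{g}{3}}{g}$)
$\frac{o{\left(40 \right)} + 37985}{N + 45518} = \frac{\frac{-5 + 4 \cdot 40}{3 \cdot 40} + 37985}{5869 + 45518} = \frac{\frac{1}{3} \cdot \frac{1}{40} \left(-5 + 160\right) + 37985}{51387} = \left(\frac{1}{3} \cdot \frac{1}{40} \cdot 155 + 37985\right) \frac{1}{51387} = \left(\frac{31}{24} + 37985\right) \frac{1}{51387} = \frac{911671}{24} \cdot \frac{1}{51387} = \frac{911671}{1233288}$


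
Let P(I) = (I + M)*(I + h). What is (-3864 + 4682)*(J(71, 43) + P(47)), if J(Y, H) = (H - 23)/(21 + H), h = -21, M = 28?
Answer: 12762845/8 ≈ 1.5954e+6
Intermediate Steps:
P(I) = (-21 + I)*(28 + I) (P(I) = (I + 28)*(I - 21) = (28 + I)*(-21 + I) = (-21 + I)*(28 + I))
J(Y, H) = (-23 + H)/(21 + H)
(-3864 + 4682)*(J(71, 43) + P(47)) = (-3864 + 4682)*((-23 + 43)/(21 + 43) + (-588 + 47² + 7*47)) = 818*(20/64 + (-588 + 2209 + 329)) = 818*((1/64)*20 + 1950) = 818*(5/16 + 1950) = 818*(31205/16) = 12762845/8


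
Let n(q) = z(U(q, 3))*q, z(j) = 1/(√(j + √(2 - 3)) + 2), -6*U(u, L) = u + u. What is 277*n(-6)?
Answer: -1662/(2 + √(2 + I)) ≈ -476.29 + 47.356*I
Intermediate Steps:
U(u, L) = -u/3 (U(u, L) = -(u + u)/6 = -u/3)
z(j) = 1/(2 + √(I + j)) (z(j) = 1/(√(j + √(-1)) + 2) = 1/(√(j + I) + 2) = 1/(√(I + j) + 2) = 1/(2 + √(I + j)))
n(q) = q/(2 + √(I - q/3))
277*n(-6) = 277*(3*(-6)/(6 + √3*√(-1*(-6) + 3*I))) = 277*(3*(-6)/(6 + √3*√(6 + 3*I))) = 277*(-18/(6 + √3*√(6 + 3*I))) = -4986/(6 + √3*√(6 + 3*I))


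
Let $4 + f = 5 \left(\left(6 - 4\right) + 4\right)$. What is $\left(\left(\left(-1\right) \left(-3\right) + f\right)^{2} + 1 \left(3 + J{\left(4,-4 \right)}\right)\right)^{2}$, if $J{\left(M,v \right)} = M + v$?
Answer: $712336$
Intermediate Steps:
$f = 26$ ($f = -4 + 5 \left(\left(6 - 4\right) + 4\right) = -4 + 5 \left(2 + 4\right) = -4 + 5 \cdot 6 = -4 + 30 = 26$)
$\left(\left(\left(-1\right) \left(-3\right) + f\right)^{2} + 1 \left(3 + J{\left(4,-4 \right)}\right)\right)^{2} = \left(\left(\left(-1\right) \left(-3\right) + 26\right)^{2} + 1 \left(3 + \left(4 - 4\right)\right)\right)^{2} = \left(\left(3 + 26\right)^{2} + 1 \left(3 + 0\right)\right)^{2} = \left(29^{2} + 1 \cdot 3\right)^{2} = \left(841 + 3\right)^{2} = 844^{2} = 712336$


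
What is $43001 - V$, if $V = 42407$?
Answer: $594$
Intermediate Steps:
$43001 - V = 43001 - 42407 = 594$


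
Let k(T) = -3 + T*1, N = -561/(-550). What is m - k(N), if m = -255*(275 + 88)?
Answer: -4628151/50 ≈ -92563.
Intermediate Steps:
N = 51/50 (N = -561*(-1/550) = 51/50 ≈ 1.0200)
m = -92565 (m = -255*363 = -92565)
k(T) = -3 + T
m - k(N) = -92565 - (-3 + 51/50) = -92565 - 1*(-99/50) = -92565 + 99/50 = -4628151/50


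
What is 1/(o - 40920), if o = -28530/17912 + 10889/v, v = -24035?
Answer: -215257460/8808775644359 ≈ -2.4437e-5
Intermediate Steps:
o = -440381159/215257460 (o = -28530/17912 + 10889/(-24035) = -28530*1/17912 + 10889*(-1/24035) = -14265/8956 - 10889/24035 = -440381159/215257460 ≈ -2.0458)
1/(o - 40920) = 1/(-440381159/215257460 - 40920) = 1/(-8808775644359/215257460) = -215257460/8808775644359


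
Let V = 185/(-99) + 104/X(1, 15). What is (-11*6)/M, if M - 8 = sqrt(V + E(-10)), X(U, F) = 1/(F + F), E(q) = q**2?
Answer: 52272/312259 - 198*sqrt(3504545)/312259 ≈ -1.0196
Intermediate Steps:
X(U, F) = 1/(2*F)
V = 308695/99 (V = 185/(-99) + 104/(((1/2)/15)) = 185*(-1/99) + 104/(((1/2)*(1/15))) = -185/99 + 104/(1/30) = -185/99 + 104*30 = -185/99 + 3120 = 308695/99 ≈ 3118.1)
M = 8 + sqrt(3504545)/33 (M = 8 + sqrt(308695/99 + (-10)**2) = 8 + sqrt(308695/99 + 100) = 8 + sqrt(318595/99) = 8 + sqrt(3504545)/33 ≈ 64.729)
(-11*6)/M = (-11*6)/(8 + sqrt(3504545)/33) = -66/(8 + sqrt(3504545)/33)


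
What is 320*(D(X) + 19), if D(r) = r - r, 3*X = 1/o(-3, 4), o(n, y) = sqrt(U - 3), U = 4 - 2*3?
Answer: 6080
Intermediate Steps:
U = -2 (U = 4 - 6 = -2)
o(n, y) = I*sqrt(5) (o(n, y) = sqrt(-2 - 3) = sqrt(-5) = I*sqrt(5))
X = -I*sqrt(5)/15 (X = 1/(3*((I*sqrt(5)))) = (-I*sqrt(5)/5)/3 = -I*sqrt(5)/15 ≈ -0.14907*I)
D(r) = 0
320*(D(X) + 19) = 320*(0 + 19) = 320*19 = 6080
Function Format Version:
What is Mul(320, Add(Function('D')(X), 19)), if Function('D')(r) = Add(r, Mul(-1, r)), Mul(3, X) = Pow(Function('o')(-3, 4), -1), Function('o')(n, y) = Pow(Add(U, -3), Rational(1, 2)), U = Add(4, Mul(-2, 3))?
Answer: 6080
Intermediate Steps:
U = -2 (U = Add(4, -6) = -2)
Function('o')(n, y) = Mul(I, Pow(5, Rational(1, 2))) (Function('o')(n, y) = Pow(Add(-2, -3), Rational(1, 2)) = Pow(-5, Rational(1, 2)) = Mul(I, Pow(5, Rational(1, 2))))
X = Mul(Rational(-1, 15), I, Pow(5, Rational(1, 2))) (X = Mul(Rational(1, 3), Pow(Mul(I, Pow(5, Rational(1, 2))), -1)) = Mul(Rational(1, 3), Mul(Rational(-1, 5), I, Pow(5, Rational(1, 2)))) = Mul(Rational(-1, 15), I, Pow(5, Rational(1, 2))) ≈ Mul(-0.14907, I))
Function('D')(r) = 0
Mul(320, Add(Function('D')(X), 19)) = Mul(320, Add(0, 19)) = Mul(320, 19) = 6080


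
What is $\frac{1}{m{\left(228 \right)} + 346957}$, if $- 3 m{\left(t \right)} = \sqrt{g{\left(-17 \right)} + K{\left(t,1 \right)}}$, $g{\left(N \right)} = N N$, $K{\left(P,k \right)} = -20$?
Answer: $\frac{3122613}{1083412438372} + \frac{3 \sqrt{269}}{1083412438372} \approx 2.8822 \cdot 10^{-6}$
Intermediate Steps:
$g{\left(N \right)} = N^{2}$
$m{\left(t \right)} = - \frac{\sqrt{269}}{3}$ ($m{\left(t \right)} = - \frac{\sqrt{\left(-17\right)^{2} - 20}}{3} = - \frac{\sqrt{289 - 20}}{3} = - \frac{\sqrt{269}}{3}$)
$\frac{1}{m{\left(228 \right)} + 346957} = \frac{1}{- \frac{\sqrt{269}}{3} + 346957} = \frac{1}{346957 - \frac{\sqrt{269}}{3}}$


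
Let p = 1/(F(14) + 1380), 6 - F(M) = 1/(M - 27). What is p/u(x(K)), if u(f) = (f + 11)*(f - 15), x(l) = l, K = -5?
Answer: -13/2162280 ≈ -6.0122e-6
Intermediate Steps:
F(M) = 6 - 1/(-27 + M) (F(M) = 6 - 1/(M - 27) = 6 - 1/(-27 + M))
p = 13/18019 (p = 1/((-163 + 6*14)/(-27 + 14) + 1380) = 1/((-163 + 84)/(-13) + 1380) = 1/(-1/13*(-79) + 1380) = 1/(79/13 + 1380) = 1/(18019/13) = 13/18019 ≈ 0.00072146)
u(f) = (-15 + f)*(11 + f) (u(f) = (11 + f)*(-15 + f) = (-15 + f)*(11 + f))
p/u(x(K)) = (13/18019)/(-165 + (-5)**2 - 4*(-5)) = (13/18019)/(-165 + 25 + 20) = (13/18019)/(-120) = -1/120*13/18019 = -13/2162280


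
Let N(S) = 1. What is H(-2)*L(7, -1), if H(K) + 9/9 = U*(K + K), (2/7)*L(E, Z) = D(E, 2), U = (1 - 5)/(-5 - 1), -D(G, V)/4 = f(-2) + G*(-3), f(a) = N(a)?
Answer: -3080/3 ≈ -1026.7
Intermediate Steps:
f(a) = 1
D(G, V) = -4 + 12*G (D(G, V) = -4*(1 + G*(-3)) = -4*(1 - 3*G) = -4 + 12*G)
U = ⅔ (U = -4/(-6) = -4*(-⅙) = ⅔ ≈ 0.66667)
L(E, Z) = -14 + 42*E (L(E, Z) = 7*(-4 + 12*E)/2 = -14 + 42*E)
H(K) = -1 + 4*K/3 (H(K) = -1 + 2*(K + K)/3 = -1 + 2*(2*K)/3 = -1 + 4*K/3)
H(-2)*L(7, -1) = (-1 + (4/3)*(-2))*(-14 + 42*7) = (-1 - 8/3)*(-14 + 294) = -11/3*280 = -3080/3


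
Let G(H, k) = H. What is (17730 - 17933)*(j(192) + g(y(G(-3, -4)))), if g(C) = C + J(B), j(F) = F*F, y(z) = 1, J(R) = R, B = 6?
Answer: -7484813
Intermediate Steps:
j(F) = F**2
g(C) = 6 + C (g(C) = C + 6 = 6 + C)
(17730 - 17933)*(j(192) + g(y(G(-3, -4)))) = (17730 - 17933)*(192**2 + (6 + 1)) = -203*(36864 + 7) = -203*36871 = -7484813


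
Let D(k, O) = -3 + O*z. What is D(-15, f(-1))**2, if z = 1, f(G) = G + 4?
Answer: 0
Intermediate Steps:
f(G) = 4 + G
D(k, O) = -3 + O (D(k, O) = -3 + O*1 = -3 + O)
D(-15, f(-1))**2 = (-3 + (4 - 1))**2 = (-3 + 3)**2 = 0**2 = 0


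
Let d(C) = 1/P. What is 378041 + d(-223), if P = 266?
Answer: 100558907/266 ≈ 3.7804e+5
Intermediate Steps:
d(C) = 1/266
378041 + d(-223) = 378041 + 1/266 = 100558907/266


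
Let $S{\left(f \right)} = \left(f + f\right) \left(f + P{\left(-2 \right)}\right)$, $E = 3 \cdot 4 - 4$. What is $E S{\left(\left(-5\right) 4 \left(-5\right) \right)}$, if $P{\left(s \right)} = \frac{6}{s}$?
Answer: $155200$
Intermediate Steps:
$E = 8$ ($E = 12 - 4 = 8$)
$S{\left(f \right)} = 2 f \left(-3 + f\right)$ ($S{\left(f \right)} = \left(f + f\right) \left(f + \frac{6}{-2}\right) = 2 f \left(f + 6 \left(- \frac{1}{2}\right)\right) = 2 f \left(f - 3\right) = 2 f \left(-3 + f\right)$)
$E S{\left(\left(-5\right) 4 \left(-5\right) \right)} = 8 \cdot 2 \left(-5\right) 4 \left(-5\right) \left(-3 + \left(-5\right) 4 \left(-5\right)\right) = 8 \cdot 2 \left(\left(-20\right) \left(-5\right)\right) \left(-3 - -100\right) = 8 \cdot 2 \cdot 100 \left(-3 + 100\right) = 8 \cdot 2 \cdot 100 \cdot 97 = 8 \cdot 19400 = 155200$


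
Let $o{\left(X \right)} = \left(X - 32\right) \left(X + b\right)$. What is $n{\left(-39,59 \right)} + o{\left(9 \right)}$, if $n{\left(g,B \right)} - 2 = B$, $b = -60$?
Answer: $1234$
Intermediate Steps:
$n{\left(g,B \right)} = 2 + B$
$o{\left(X \right)} = \left(-60 + X\right) \left(-32 + X\right)$ ($o{\left(X \right)} = \left(X - 32\right) \left(X - 60\right) = \left(-32 + X\right) \left(-60 + X\right) = \left(-60 + X\right) \left(-32 + X\right)$)
$n{\left(-39,59 \right)} + o{\left(9 \right)} = \left(2 + 59\right) + \left(1920 + 9^{2} - 828\right) = 61 + \left(1920 + 81 - 828\right) = 61 + 1173 = 1234$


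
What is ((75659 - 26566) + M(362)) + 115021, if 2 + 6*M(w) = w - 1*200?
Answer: 492422/3 ≈ 1.6414e+5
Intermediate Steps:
M(w) = -101/3 + w/6 (M(w) = -⅓ + (w - 1*200)/6 = -⅓ + (w - 200)/6 = -⅓ + (-200 + w)/6 = -⅓ + (-100/3 + w/6) = -101/3 + w/6)
((75659 - 26566) + M(362)) + 115021 = ((75659 - 26566) + (-101/3 + (⅙)*362)) + 115021 = (49093 + (-101/3 + 181/3)) + 115021 = (49093 + 80/3) + 115021 = 147359/3 + 115021 = 492422/3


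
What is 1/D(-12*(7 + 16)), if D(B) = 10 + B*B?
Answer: 1/76186 ≈ 1.3126e-5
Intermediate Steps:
D(B) = 10 + B²
1/D(-12*(7 + 16)) = 1/(10 + (-12*(7 + 16))²) = 1/(10 + (-12*23)²) = 1/(10 + (-276)²) = 1/(10 + 76176) = 1/76186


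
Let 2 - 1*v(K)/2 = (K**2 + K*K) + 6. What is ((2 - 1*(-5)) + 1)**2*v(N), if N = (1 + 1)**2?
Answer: -4608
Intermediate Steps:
N = 4 (N = 2**2 = 4)
v(K) = -8 - 4*K**2 (v(K) = 4 - 2*((K**2 + K*K) + 6) = 4 - 2*((K**2 + K**2) + 6) = 4 - 2*(2*K**2 + 6) = 4 - 2*(6 + 2*K**2) = 4 + (-12 - 4*K**2) = -8 - 4*K**2)
((2 - 1*(-5)) + 1)**2*v(N) = ((2 - 1*(-5)) + 1)**2*(-8 - 4*4**2) = ((2 + 5) + 1)**2*(-8 - 4*16) = (7 + 1)**2*(-8 - 64) = 8**2*(-72) = 64*(-72) = -4608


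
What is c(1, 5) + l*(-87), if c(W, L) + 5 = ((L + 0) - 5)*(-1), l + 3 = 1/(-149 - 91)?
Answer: 20509/80 ≈ 256.36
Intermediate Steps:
l = -721/240 (l = -3 + 1/(-149 - 91) = -3 + 1/(-240) = -3 - 1/240 = -721/240 ≈ -3.0042)
c(W, L) = -L (c(W, L) = -5 + ((L + 0) - 5)*(-1) = -5 + (L - 5)*(-1) = -5 + (-5 + L)*(-1) = -5 + (5 - L) = -L)
c(1, 5) + l*(-87) = -1*5 - 721/240*(-87) = -5 + 20909/80 = 20509/80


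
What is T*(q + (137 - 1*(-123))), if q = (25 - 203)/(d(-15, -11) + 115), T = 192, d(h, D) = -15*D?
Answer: 1742928/35 ≈ 49798.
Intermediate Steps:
q = -89/140 (q = (25 - 203)/(-15*(-11) + 115) = -178/(165 + 115) = -178/280 = -178*1/280 = -89/140 ≈ -0.63571)
T*(q + (137 - 1*(-123))) = 192*(-89/140 + (137 - 1*(-123))) = 192*(-89/140 + (137 + 123)) = 192*(-89/140 + 260) = 192*(36311/140) = 1742928/35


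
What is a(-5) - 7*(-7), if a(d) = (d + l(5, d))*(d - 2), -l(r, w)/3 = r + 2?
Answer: 231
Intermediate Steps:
l(r, w) = -6 - 3*r (l(r, w) = -3*(r + 2) = -3*(2 + r) = -6 - 3*r)
a(d) = (-21 + d)*(-2 + d) (a(d) = (d + (-6 - 3*5))*(d - 2) = (d + (-6 - 15))*(-2 + d) = (d - 21)*(-2 + d) = (-21 + d)*(-2 + d))
a(-5) - 7*(-7) = (42 + (-5)² - 23*(-5)) - 7*(-7) = (42 + 25 + 115) + 49 = 182 + 49 = 231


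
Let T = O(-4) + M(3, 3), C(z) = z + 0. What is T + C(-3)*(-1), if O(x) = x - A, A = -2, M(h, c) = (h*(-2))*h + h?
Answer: -14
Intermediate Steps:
M(h, c) = h - 2*h² (M(h, c) = (-2*h)*h + h = -2*h² + h = h - 2*h²)
O(x) = 2 + x (O(x) = x - 1*(-2) = x + 2 = 2 + x)
C(z) = z
T = -17 (T = (2 - 4) + 3*(1 - 2*3) = -2 + 3*(1 - 6) = -2 + 3*(-5) = -2 - 15 = -17)
T + C(-3)*(-1) = -17 - 3*(-1) = -17 + 3 = -14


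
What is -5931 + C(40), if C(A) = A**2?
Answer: -4331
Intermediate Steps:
-5931 + C(40) = -5931 + 40**2 = -5931 + 1600 = -4331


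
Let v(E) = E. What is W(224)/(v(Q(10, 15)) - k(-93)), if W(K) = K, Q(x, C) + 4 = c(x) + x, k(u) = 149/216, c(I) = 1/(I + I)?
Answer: 34560/827 ≈ 41.790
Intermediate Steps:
c(I) = 1/(2*I)
k(u) = 149/216 (k(u) = 149*(1/216) = 149/216)
Q(x, C) = -4 + x + 1/(2*x) (Q(x, C) = -4 + (1/(2*x) + x) = -4 + (x + 1/(2*x)) = -4 + x + 1/(2*x))
W(224)/(v(Q(10, 15)) - k(-93)) = 224/((-4 + 10 + (½)/10) - 1*149/216) = 224/((-4 + 10 + (½)*(⅒)) - 149/216) = 224/((-4 + 10 + 1/20) - 149/216) = 224/(121/20 - 149/216) = 224/(5789/1080) = 224*(1080/5789) = 34560/827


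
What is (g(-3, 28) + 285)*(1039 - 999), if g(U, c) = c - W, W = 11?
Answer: 12080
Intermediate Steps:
g(U, c) = -11 + c (g(U, c) = c - 1*11 = c - 11 = -11 + c)
(g(-3, 28) + 285)*(1039 - 999) = ((-11 + 28) + 285)*(1039 - 999) = (17 + 285)*40 = 302*40 = 12080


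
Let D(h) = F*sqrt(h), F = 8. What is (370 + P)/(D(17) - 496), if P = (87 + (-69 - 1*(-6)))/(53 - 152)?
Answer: -189131/252582 - 6101*sqrt(17)/505164 ≈ -0.79859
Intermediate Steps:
D(h) = 8*sqrt(h)
P = -8/33 (P = (87 + (-69 + 6))/(-99) = (87 - 63)*(-1/99) = 24*(-1/99) = -8/33 ≈ -0.24242)
(370 + P)/(D(17) - 496) = (370 - 8/33)/(8*sqrt(17) - 496) = 12202/(33*(-496 + 8*sqrt(17)))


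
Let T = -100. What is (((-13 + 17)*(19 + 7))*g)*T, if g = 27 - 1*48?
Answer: 218400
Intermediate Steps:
g = -21 (g = 27 - 48 = -21)
(((-13 + 17)*(19 + 7))*g)*T = (((-13 + 17)*(19 + 7))*(-21))*(-100) = ((4*26)*(-21))*(-100) = (104*(-21))*(-100) = -2184*(-100) = 218400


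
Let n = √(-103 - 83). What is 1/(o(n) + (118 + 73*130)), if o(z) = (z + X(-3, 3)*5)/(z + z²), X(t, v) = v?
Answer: 62*(√186 - I)/(-595758*I + 595691*√186) ≈ 0.00010408 + 8.5376e-10*I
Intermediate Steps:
n = I*√186 (n = √(-186) = I*√186 ≈ 13.638*I)
o(z) = (15 + z)/(z + z²) (o(z) = (z + 3*5)/(z + z²) = (z + 15)/(z + z²) = (15 + z)/(z + z²))
1/(o(n) + (118 + 73*130)) = 1/((15 + I*√186)/(((I*√186))*(1 + I*√186)) + (118 + 73*130)) = 1/((-I*√186/186)*(15 + I*√186)/(1 + I*√186) + (118 + 9490)) = 1/(-I*√186*(15 + I*√186)/(186*(1 + I*√186)) + 9608) = 1/(9608 - I*√186*(15 + I*√186)/(186*(1 + I*√186)))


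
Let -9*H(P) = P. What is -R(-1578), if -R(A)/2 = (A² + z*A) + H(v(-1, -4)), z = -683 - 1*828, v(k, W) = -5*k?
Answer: 87739946/9 ≈ 9.7489e+6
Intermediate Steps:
H(P) = -P/9
z = -1511 (z = -683 - 828 = -1511)
R(A) = 10/9 - 2*A² + 3022*A (R(A) = -2*((A² - 1511*A) - (-5)*(-1)/9) = -2*((A² - 1511*A) - ⅑*5) = -2*((A² - 1511*A) - 5/9) = -2*(-5/9 + A² - 1511*A) = 10/9 - 2*A² + 3022*A)
-R(-1578) = -(10/9 - 2*(-1578)² + 3022*(-1578)) = -(10/9 - 2*2490084 - 4768716) = -(10/9 - 4980168 - 4768716) = -1*(-87739946/9) = 87739946/9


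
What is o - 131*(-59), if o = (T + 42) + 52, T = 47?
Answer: 7870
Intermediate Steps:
o = 141 (o = (47 + 42) + 52 = 89 + 52 = 141)
o - 131*(-59) = 141 - 131*(-59) = 141 + 7729 = 7870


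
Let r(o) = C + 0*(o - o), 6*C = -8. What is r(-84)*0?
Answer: 0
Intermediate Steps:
C = -4/3 (C = (⅙)*(-8) = -4/3 ≈ -1.3333)
r(o) = -4/3 (r(o) = -4/3 + 0*(o - o) = -4/3 + 0*0 = -4/3 + 0 = -4/3)
r(-84)*0 = -4/3*0 = 0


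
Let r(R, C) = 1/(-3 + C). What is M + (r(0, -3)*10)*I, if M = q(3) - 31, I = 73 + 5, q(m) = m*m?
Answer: -152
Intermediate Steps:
q(m) = m²
I = 78
M = -22 (M = 3² - 31 = 9 - 31 = -22)
M + (r(0, -3)*10)*I = -22 + (10/(-3 - 3))*78 = -22 + (10/(-6))*78 = -22 - ⅙*10*78 = -22 - 5/3*78 = -22 - 130 = -152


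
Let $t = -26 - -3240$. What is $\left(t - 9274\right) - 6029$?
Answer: $-12089$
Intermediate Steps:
$t = 3214$ ($t = -26 + 3240 = 3214$)
$\left(t - 9274\right) - 6029 = \left(3214 - 9274\right) - 6029 = -6060 - 6029 = -12089$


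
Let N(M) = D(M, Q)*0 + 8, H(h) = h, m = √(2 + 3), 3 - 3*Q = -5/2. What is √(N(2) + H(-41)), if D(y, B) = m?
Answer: I*√33 ≈ 5.7446*I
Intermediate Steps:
Q = 11/6 (Q = 1 - (-5)/(3*2) = 1 - ⅓*(-5/2) = 1 + ⅚ = 11/6 ≈ 1.8333)
m = √5 ≈ 2.2361
D(y, B) = √5
N(M) = 8 (N(M) = √5*0 + 8 = 0 + 8 = 8)
√(N(2) + H(-41)) = √(8 - 41) = √(-33) = I*√33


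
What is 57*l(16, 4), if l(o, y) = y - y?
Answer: 0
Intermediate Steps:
l(o, y) = 0
57*l(16, 4) = 57*0 = 0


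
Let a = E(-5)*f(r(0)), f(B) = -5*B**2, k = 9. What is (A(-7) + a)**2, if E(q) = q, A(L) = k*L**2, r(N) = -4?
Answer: 707281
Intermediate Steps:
A(L) = 9*L**2
a = 400 (a = -(-25)*(-4)**2 = -(-25)*16 = -5*(-80) = 400)
(A(-7) + a)**2 = (9*(-7)**2 + 400)**2 = (9*49 + 400)**2 = (441 + 400)**2 = 841**2 = 707281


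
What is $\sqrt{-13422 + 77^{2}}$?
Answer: $i \sqrt{7493} \approx 86.562 i$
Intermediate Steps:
$\sqrt{-13422 + 77^{2}} = \sqrt{-13422 + 5929} = \sqrt{-7493} = i \sqrt{7493}$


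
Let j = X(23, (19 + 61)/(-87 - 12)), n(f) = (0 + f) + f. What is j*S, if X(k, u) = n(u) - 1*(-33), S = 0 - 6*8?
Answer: -49712/33 ≈ -1506.4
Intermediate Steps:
S = -48 (S = 0 - 48 = -48)
n(f) = 2*f (n(f) = f + f = 2*f)
X(k, u) = 33 + 2*u (X(k, u) = 2*u - 1*(-33) = 2*u + 33 = 33 + 2*u)
j = 3107/99 (j = 33 + 2*((19 + 61)/(-87 - 12)) = 33 + 2*(80/(-99)) = 33 + 2*(80*(-1/99)) = 33 + 2*(-80/99) = 33 - 160/99 = 3107/99 ≈ 31.384)
j*S = (3107/99)*(-48) = -49712/33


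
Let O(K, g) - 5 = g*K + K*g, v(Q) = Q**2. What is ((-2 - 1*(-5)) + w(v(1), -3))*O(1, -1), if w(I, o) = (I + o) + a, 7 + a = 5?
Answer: -3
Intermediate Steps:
a = -2 (a = -7 + 5 = -2)
w(I, o) = -2 + I + o (w(I, o) = (I + o) - 2 = -2 + I + o)
O(K, g) = 5 + 2*K*g (O(K, g) = 5 + (g*K + K*g) = 5 + (K*g + K*g) = 5 + 2*K*g)
((-2 - 1*(-5)) + w(v(1), -3))*O(1, -1) = ((-2 - 1*(-5)) + (-2 + 1**2 - 3))*(5 + 2*1*(-1)) = ((-2 + 5) + (-2 + 1 - 3))*(5 - 2) = (3 - 4)*3 = -1*3 = -3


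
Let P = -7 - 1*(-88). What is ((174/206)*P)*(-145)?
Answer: -1021815/103 ≈ -9920.5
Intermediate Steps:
P = 81 (P = -7 + 88 = 81)
((174/206)*P)*(-145) = ((174/206)*81)*(-145) = ((174*(1/206))*81)*(-145) = ((87/103)*81)*(-145) = (7047/103)*(-145) = -1021815/103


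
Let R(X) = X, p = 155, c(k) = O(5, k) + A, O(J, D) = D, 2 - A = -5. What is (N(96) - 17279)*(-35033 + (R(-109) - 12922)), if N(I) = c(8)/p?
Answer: 25745289344/31 ≈ 8.3049e+8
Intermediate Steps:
A = 7 (A = 2 - 1*(-5) = 2 + 5 = 7)
c(k) = 7 + k (c(k) = k + 7 = 7 + k)
N(I) = 3/31 (N(I) = (7 + 8)/155 = 15*(1/155) = 3/31)
(N(96) - 17279)*(-35033 + (R(-109) - 12922)) = (3/31 - 17279)*(-35033 + (-109 - 12922)) = -535646*(-35033 - 13031)/31 = -535646/31*(-48064) = 25745289344/31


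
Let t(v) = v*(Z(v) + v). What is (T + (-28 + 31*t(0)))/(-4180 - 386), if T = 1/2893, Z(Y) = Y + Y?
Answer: 27001/4403146 ≈ 0.0061322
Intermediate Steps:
Z(Y) = 2*Y
t(v) = 3*v² (t(v) = v*(2*v + v) = v*(3*v) = 3*v²)
T = 1/2893 ≈ 0.00034566
(T + (-28 + 31*t(0)))/(-4180 - 386) = (1/2893 + (-28 + 31*(3*0²)))/(-4180 - 386) = (1/2893 + (-28 + 31*(3*0)))/(-4566) = (1/2893 + (-28 + 31*0))*(-1/4566) = (1/2893 + (-28 + 0))*(-1/4566) = (1/2893 - 28)*(-1/4566) = -81003/2893*(-1/4566) = 27001/4403146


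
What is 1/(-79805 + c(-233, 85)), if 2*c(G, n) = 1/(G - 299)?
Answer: -1064/84912521 ≈ -1.2531e-5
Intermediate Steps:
c(G, n) = 1/(2*(-299 + G)) (c(G, n) = 1/(2*(G - 299)) = 1/(2*(-299 + G)))
1/(-79805 + c(-233, 85)) = 1/(-79805 + 1/(2*(-299 - 233))) = 1/(-79805 + (1/2)/(-532)) = 1/(-79805 + (1/2)*(-1/532)) = 1/(-79805 - 1/1064) = 1/(-84912521/1064) = -1064/84912521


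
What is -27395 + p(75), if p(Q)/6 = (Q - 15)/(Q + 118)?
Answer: -5286875/193 ≈ -27393.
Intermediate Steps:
p(Q) = 6*(-15 + Q)/(118 + Q) (p(Q) = 6*((Q - 15)/(Q + 118)) = 6*((-15 + Q)/(118 + Q)) = 6*(-15 + Q)/(118 + Q))
-27395 + p(75) = -27395 + 6*(-15 + 75)/(118 + 75) = -27395 + 6*60/193 = -27395 + 6*(1/193)*60 = -27395 + 360/193 = -5286875/193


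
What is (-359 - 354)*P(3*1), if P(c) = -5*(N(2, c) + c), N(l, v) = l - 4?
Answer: 3565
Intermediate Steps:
N(l, v) = -4 + l
P(c) = 10 - 5*c (P(c) = -5*((-4 + 2) + c) = -5*(-2 + c) = 10 - 5*c)
(-359 - 354)*P(3*1) = (-359 - 354)*(10 - 15) = -713*(10 - 5*3) = -713*(10 - 15) = -713*(-5) = 3565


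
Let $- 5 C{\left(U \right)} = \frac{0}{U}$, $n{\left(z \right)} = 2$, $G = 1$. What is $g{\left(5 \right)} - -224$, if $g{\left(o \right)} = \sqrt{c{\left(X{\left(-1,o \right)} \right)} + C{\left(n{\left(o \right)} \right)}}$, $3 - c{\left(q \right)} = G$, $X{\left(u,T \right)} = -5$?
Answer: $224 + \sqrt{2} \approx 225.41$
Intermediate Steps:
$c{\left(q \right)} = 2$ ($c{\left(q \right)} = 3 - 1 = 2$)
$C{\left(U \right)} = 0$ ($C{\left(U \right)} = - \frac{0 \frac{1}{U}}{5} = \left(- \frac{1}{5}\right) 0 = 0$)
$g{\left(o \right)} = \sqrt{2}$ ($g{\left(o \right)} = \sqrt{2 + 0} = \sqrt{2}$)
$g{\left(5 \right)} - -224 = \sqrt{2} - -224 = \sqrt{2} + 224 = 224 + \sqrt{2}$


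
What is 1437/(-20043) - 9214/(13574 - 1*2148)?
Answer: -33515894/38168553 ≈ -0.87810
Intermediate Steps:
1437/(-20043) - 9214/(13574 - 1*2148) = 1437*(-1/20043) - 9214/(13574 - 2148) = -479/6681 - 9214/11426 = -479/6681 - 9214*1/11426 = -479/6681 - 4607/5713 = -33515894/38168553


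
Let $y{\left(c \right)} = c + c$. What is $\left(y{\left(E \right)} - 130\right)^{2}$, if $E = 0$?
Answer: $16900$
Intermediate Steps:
$y{\left(c \right)} = 2 c$
$\left(y{\left(E \right)} - 130\right)^{2} = \left(2 \cdot 0 - 130\right)^{2} = \left(0 - 130\right)^{2} = \left(-130\right)^{2} = 16900$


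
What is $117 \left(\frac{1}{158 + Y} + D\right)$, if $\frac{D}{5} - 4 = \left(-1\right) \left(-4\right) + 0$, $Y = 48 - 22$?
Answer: $\frac{861237}{184} \approx 4680.6$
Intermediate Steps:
$Y = 26$ ($Y = 48 - 22 = 26$)
$D = 40$ ($D = 20 + 5 \left(\left(-1\right) \left(-4\right) + 0\right) = 20 + 5 \left(4 + 0\right) = 20 + 5 \cdot 4 = 20 + 20 = 40$)
$117 \left(\frac{1}{158 + Y} + D\right) = 117 \left(\frac{1}{158 + 26} + 40\right) = 117 \left(\frac{1}{184} + 40\right) = 117 \cdot \frac{7361}{184} = \frac{861237}{184}$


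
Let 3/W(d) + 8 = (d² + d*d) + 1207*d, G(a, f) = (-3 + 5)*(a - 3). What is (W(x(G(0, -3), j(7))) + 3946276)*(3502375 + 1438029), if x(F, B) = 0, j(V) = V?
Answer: 38992391765705/2 ≈ 1.9496e+13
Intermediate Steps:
G(a, f) = -6 + 2*a (G(a, f) = 2*(-3 + a) = -6 + 2*a)
W(d) = 3/(-8 + 2*d² + 1207*d) (W(d) = 3/(-8 + ((d² + d*d) + 1207*d)) = 3/(-8 + ((d² + d²) + 1207*d)) = 3/(-8 + (2*d² + 1207*d)) = 3/(-8 + 2*d² + 1207*d))
(W(x(G(0, -3), j(7))) + 3946276)*(3502375 + 1438029) = (3/(-8 + 2*0² + 1207*0) + 3946276)*(3502375 + 1438029) = (3/(-8 + 2*0 + 0) + 3946276)*4940404 = (3/(-8 + 0 + 0) + 3946276)*4940404 = (3/(-8) + 3946276)*4940404 = (3*(-⅛) + 3946276)*4940404 = (-3/8 + 3946276)*4940404 = (31570205/8)*4940404 = 38992391765705/2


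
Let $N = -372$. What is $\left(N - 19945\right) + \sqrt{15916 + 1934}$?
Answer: $-20317 + 5 \sqrt{714} \approx -20183.0$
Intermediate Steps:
$\left(N - 19945\right) + \sqrt{15916 + 1934} = \left(-372 - 19945\right) + \sqrt{15916 + 1934} = -20317 + \sqrt{17850} = -20317 + 5 \sqrt{714}$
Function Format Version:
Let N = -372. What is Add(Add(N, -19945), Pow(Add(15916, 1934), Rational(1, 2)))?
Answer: Add(-20317, Mul(5, Pow(714, Rational(1, 2)))) ≈ -20183.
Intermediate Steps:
Add(Add(N, -19945), Pow(Add(15916, 1934), Rational(1, 2))) = Add(Add(-372, -19945), Pow(Add(15916, 1934), Rational(1, 2))) = Add(-20317, Pow(17850, Rational(1, 2))) = Add(-20317, Mul(5, Pow(714, Rational(1, 2))))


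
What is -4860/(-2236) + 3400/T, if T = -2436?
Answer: 264785/340431 ≈ 0.77779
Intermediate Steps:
-4860/(-2236) + 3400/T = -4860/(-2236) + 3400/(-2436) = -4860*(-1/2236) + 3400*(-1/2436) = 1215/559 - 850/609 = 264785/340431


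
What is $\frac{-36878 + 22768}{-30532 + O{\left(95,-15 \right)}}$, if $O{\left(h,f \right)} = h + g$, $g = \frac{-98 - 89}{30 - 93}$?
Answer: $\frac{444465}{958672} \approx 0.46363$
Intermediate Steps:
$g = \frac{187}{63}$ ($g = - \frac{187}{-63} = \left(-187\right) \left(- \frac{1}{63}\right) = \frac{187}{63} \approx 2.9683$)
$O{\left(h,f \right)} = \frac{187}{63} + h$ ($O{\left(h,f \right)} = h + \frac{187}{63} = \frac{187}{63} + h$)
$\frac{-36878 + 22768}{-30532 + O{\left(95,-15 \right)}} = \frac{-36878 + 22768}{-30532 + \left(\frac{187}{63} + 95\right)} = - \frac{14110}{-30532 + \frac{6172}{63}} = - \frac{14110}{- \frac{1917344}{63}} = \left(-14110\right) \left(- \frac{63}{1917344}\right) = \frac{444465}{958672}$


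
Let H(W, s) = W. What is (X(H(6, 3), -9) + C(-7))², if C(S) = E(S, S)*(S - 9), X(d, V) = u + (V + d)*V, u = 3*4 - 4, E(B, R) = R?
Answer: 21609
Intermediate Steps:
u = 8 (u = 12 - 4 = 8)
X(d, V) = 8 + V*(V + d) (X(d, V) = 8 + (V + d)*V = 8 + V*(V + d))
C(S) = S*(-9 + S) (C(S) = S*(S - 9) = S*(-9 + S))
(X(H(6, 3), -9) + C(-7))² = ((8 + (-9)² - 9*6) - 7*(-9 - 7))² = ((8 + 81 - 54) - 7*(-16))² = (35 + 112)² = 147² = 21609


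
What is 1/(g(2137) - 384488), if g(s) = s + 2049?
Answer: -1/380302 ≈ -2.6295e-6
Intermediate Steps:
g(s) = 2049 + s
1/(g(2137) - 384488) = 1/((2049 + 2137) - 384488) = 1/(4186 - 384488) = 1/(-380302) = -1/380302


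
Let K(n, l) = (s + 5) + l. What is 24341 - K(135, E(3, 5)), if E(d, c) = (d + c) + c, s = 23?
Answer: 24300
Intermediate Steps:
E(d, c) = d + 2*c (E(d, c) = (c + d) + c = d + 2*c)
K(n, l) = 28 + l (K(n, l) = (23 + 5) + l = 28 + l)
24341 - K(135, E(3, 5)) = 24341 - (28 + (3 + 2*5)) = 24341 - (28 + (3 + 10)) = 24341 - (28 + 13) = 24341 - 1*41 = 24341 - 41 = 24300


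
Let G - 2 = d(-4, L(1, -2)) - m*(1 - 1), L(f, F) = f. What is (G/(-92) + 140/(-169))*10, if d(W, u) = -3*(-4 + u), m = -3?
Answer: -73695/7774 ≈ -9.4797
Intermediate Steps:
d(W, u) = 12 - 3*u
G = 11 (G = 2 + ((12 - 3*1) - (-3)*(1 - 1)) = 2 + ((12 - 3) - (-3)*0) = 2 + (9 - 1*0) = 2 + (9 + 0) = 2 + 9 = 11)
(G/(-92) + 140/(-169))*10 = (11/(-92) + 140/(-169))*10 = (11*(-1/92) + 140*(-1/169))*10 = (-11/92 - 140/169)*10 = -14739/15548*10 = -73695/7774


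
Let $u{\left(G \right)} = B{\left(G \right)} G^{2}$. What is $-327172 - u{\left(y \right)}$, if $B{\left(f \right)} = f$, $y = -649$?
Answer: $273032277$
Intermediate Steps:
$u{\left(G \right)} = G^{3}$ ($u{\left(G \right)} = G G^{2} = G^{3}$)
$-327172 - u{\left(y \right)} = -327172 - \left(-649\right)^{3} = -327172 - -273359449 = -327172 + 273359449 = 273032277$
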